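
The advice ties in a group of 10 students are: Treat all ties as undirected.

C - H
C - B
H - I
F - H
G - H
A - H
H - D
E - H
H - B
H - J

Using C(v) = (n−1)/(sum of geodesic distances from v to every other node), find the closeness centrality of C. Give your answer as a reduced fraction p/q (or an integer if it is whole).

Distances from C: A:2, B:1, D:2, E:2, F:2, G:2, H:1, I:2, J:2. Sum = 16.
n = 10, so closeness = 9/16.

9/16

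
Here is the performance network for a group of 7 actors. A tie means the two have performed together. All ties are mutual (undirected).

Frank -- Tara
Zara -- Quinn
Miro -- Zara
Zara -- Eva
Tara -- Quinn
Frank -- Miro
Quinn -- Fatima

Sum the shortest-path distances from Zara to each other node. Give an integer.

9

Distances from Zara: Eva:1, Fatima:2, Frank:2, Miro:1, Quinn:1, Tara:2.
Sum = 1 + 2 + 2 + 1 + 1 + 2 = 9.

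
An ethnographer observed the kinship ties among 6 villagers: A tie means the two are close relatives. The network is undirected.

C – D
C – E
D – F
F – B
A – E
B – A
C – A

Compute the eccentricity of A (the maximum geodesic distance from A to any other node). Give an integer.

2

Distances from A: B:1, C:1, D:2, E:1, F:2.
The largest is 2 (to D and F), so the eccentricity of A is 2.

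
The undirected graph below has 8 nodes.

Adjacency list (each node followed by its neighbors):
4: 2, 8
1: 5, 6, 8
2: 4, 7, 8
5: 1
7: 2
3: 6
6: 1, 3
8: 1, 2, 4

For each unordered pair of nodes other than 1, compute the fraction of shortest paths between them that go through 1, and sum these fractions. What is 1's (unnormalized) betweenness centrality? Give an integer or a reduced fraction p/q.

Pairs whose geodesics pass through 1 — 2–6: 1; 2–5: 1; 2–3: 1; 6–5: 1; 6–7: 1; 6–8: 1; 6–4: 1; 5–7: 1; 5–3: 1; 5–8: 1; 5–4: 1; 7–3: 1; 3–8: 1; 3–4: 1.
All other pairs contribute 0.
Summing the contributions gives betweenness(1) = 14.

14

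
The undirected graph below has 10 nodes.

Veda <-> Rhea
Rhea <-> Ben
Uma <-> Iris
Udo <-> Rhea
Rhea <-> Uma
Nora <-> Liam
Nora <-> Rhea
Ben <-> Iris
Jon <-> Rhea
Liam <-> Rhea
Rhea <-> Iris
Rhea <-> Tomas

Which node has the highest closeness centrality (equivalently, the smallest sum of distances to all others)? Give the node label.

Farness (sum of distances to all others) for each node — Ben:16, Iris:15, Jon:17, Liam:16, Nora:16, Rhea:9, Tomas:17, Udo:17, Uma:16, Veda:17.
The smallest farness is 9, for Rhea, so Rhea has the highest closeness.

Rhea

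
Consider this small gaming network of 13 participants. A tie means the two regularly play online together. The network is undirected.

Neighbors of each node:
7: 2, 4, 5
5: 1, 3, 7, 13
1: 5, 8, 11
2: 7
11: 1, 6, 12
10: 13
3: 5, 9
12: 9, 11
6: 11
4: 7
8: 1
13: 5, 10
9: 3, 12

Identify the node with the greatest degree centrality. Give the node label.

5

Degrees — 1:3, 2:1, 3:2, 4:1, 5:4, 6:1, 7:3, 8:1, 9:2, 10:1, 11:3, 12:2, 13:2.
The maximum is 4, attained only by 5.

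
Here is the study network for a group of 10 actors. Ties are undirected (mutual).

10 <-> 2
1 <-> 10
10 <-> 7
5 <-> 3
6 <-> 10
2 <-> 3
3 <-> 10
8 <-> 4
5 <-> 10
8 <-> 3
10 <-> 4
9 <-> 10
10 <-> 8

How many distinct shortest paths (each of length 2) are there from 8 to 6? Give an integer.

1

The shortest distance is 2, and the only length-2 path is 8–10–6. So there is exactly 1 shortest path.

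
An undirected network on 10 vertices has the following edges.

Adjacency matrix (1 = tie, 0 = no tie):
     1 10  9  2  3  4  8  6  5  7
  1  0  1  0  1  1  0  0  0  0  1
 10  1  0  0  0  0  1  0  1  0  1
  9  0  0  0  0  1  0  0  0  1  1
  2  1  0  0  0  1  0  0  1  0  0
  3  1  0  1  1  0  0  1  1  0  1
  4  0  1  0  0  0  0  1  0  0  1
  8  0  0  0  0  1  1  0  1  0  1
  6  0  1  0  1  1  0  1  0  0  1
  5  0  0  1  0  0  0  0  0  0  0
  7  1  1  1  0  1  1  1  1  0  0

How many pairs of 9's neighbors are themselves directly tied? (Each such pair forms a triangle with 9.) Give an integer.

1

9's neighbors: 3, 5, and 7.
Neighbor pairs that are themselves tied: 9–3–7. Each forms one triangle with 9, for 1 in total.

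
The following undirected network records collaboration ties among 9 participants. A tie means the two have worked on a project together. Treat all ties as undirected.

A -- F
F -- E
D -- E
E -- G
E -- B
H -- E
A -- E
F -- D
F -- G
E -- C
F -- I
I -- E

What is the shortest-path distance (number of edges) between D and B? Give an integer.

2

One shortest route is D – E – B, which uses 2 edges, and D and B are not directly tied, so nothing shorter exists. So d(D,B) = 2.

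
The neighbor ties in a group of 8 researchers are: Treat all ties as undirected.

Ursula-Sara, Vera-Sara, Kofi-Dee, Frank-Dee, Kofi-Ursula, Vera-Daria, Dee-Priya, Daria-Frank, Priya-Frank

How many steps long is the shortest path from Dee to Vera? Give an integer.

3

One shortest route is Dee – Frank – Daria – Vera, which uses 3 edges, and at distance 2 from Dee we only reach {Daria, Ursula}, which does not include Vera. So d(Dee,Vera) = 3.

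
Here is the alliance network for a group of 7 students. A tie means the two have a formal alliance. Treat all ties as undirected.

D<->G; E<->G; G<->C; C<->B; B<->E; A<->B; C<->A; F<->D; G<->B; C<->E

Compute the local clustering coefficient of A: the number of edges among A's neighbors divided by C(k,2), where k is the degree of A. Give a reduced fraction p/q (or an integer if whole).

A's neighbors: B and C (k = 2).
Possible neighbor pairs: C(2,2) = 1. Edges among them: B–C → e = 1.
Clustering(A) = 1/1.

1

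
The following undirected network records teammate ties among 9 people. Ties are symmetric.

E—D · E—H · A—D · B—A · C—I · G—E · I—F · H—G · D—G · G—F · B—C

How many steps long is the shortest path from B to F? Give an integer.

3

One shortest route is B – C – I – F, which uses 3 edges, and at distance 2 from B we only reach {D, I}, which does not include F. So d(B,F) = 3.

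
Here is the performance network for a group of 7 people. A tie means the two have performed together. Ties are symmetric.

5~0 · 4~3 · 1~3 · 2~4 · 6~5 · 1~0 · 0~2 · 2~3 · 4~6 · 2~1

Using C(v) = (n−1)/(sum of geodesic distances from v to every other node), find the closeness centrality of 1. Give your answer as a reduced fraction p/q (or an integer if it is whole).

Distances from 1: 0:1, 2:1, 3:1, 4:2, 5:2, 6:3. Sum = 10.
n = 7, so closeness = 6/10 = 3/5.

3/5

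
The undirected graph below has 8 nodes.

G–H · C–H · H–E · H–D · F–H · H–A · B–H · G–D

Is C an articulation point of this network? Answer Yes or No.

Even without C, every remaining node can still reach every other (the residual graph is connected), so C is not a cut vertex.

No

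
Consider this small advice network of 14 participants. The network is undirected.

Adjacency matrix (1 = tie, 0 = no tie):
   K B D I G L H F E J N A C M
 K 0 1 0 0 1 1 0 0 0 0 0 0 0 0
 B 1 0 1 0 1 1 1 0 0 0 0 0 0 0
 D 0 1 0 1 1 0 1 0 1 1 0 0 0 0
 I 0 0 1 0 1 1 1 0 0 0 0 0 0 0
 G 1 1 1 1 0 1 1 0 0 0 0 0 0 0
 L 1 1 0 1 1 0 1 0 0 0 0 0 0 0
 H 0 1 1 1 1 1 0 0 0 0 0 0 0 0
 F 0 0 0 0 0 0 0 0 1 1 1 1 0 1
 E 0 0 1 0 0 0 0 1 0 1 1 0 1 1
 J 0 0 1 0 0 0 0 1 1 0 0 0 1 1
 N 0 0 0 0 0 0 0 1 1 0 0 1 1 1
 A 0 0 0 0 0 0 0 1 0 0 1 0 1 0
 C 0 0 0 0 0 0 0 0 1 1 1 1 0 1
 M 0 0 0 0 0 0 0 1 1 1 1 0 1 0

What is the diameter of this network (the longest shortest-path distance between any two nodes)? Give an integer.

Eccentricity of each node (its greatest distance to any other): A:5, B:4, C:4, D:3, E:3, F:4, G:4, H:4, I:4, J:3, K:5, L:5, M:4, N:4.
The maximum eccentricity is 5, realized for instance by the pair K–A via K – B – D – E – N – A. So the diameter is 5.

5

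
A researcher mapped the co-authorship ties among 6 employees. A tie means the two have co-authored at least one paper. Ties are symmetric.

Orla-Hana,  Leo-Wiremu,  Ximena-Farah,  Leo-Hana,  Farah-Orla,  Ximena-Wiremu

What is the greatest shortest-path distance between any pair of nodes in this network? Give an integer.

3

Eccentricity of each node (its greatest distance to any other): Farah:3, Hana:3, Leo:3, Orla:3, Wiremu:3, Ximena:3.
The maximum eccentricity is 3, realized for instance by the pair Leo–Farah via Leo – Wiremu – Ximena – Farah. So the diameter is 3.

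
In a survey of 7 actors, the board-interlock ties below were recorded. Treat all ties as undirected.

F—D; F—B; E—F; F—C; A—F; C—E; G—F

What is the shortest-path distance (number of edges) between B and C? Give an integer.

2

One shortest route is B – F – C, which uses 2 edges, and B and C are not directly tied, so nothing shorter exists. So d(B,C) = 2.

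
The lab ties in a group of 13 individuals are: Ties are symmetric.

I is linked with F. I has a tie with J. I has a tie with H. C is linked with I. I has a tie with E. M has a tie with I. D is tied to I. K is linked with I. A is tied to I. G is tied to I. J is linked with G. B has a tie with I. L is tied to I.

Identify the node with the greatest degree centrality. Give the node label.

I

Degrees — A:1, B:1, C:1, D:1, E:1, F:1, G:2, H:1, I:12, J:2, K:1, L:1, M:1.
The maximum is 12, attained only by I.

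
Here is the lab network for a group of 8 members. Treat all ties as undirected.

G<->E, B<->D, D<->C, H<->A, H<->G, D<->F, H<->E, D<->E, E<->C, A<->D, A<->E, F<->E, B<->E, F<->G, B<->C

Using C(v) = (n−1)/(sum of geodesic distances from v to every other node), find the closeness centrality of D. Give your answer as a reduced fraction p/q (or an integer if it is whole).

Distances from D: A:1, B:1, C:1, E:1, F:1, G:2, H:2. Sum = 9.
n = 8, so closeness = 7/9.

7/9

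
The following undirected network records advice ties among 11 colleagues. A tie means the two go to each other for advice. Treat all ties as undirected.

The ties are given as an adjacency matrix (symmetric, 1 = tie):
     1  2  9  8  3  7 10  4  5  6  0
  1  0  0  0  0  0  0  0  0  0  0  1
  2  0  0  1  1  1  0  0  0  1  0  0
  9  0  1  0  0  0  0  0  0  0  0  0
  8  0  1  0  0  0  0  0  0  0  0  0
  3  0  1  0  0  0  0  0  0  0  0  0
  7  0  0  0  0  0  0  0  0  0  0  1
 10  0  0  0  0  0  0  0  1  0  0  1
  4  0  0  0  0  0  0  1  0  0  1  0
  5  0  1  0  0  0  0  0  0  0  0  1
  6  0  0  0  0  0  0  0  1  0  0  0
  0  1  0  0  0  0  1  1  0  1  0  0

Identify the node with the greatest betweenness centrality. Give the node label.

0

Unnormalized betweenness of each node: 0:32, 1:0, 2:24, 3:0, 4:9, 5:24, 6:0, 7:0, 8:0, 9:0, 10:16.
0 has the largest value, 32, making it the main broker — the node through which the most shortest paths run.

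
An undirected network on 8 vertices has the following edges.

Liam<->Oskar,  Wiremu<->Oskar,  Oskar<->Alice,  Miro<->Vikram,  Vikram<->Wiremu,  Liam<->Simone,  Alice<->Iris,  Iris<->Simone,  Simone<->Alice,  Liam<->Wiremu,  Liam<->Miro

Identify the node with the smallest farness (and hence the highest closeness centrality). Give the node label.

Liam

Farness (sum of distances to all others) for each node — Alice:13, Iris:16, Liam:10, Miro:14, Oskar:11, Simone:12, Vikram:16, Wiremu:12.
The smallest farness is 10, for Liam, so Liam has the highest closeness.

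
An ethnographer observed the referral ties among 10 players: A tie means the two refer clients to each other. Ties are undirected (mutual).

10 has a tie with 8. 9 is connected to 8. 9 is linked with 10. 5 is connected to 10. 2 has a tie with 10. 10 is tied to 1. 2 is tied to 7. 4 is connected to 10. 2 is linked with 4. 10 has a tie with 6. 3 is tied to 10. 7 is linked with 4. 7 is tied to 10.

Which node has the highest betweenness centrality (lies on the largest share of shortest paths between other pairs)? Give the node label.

10

Unnormalized betweenness of each node: 1:0, 2:0, 3:0, 4:0, 5:0, 6:0, 7:0, 8:0, 9:0, 10:32.
10 has the largest value, 32, making it the main broker — the node through which the most shortest paths run.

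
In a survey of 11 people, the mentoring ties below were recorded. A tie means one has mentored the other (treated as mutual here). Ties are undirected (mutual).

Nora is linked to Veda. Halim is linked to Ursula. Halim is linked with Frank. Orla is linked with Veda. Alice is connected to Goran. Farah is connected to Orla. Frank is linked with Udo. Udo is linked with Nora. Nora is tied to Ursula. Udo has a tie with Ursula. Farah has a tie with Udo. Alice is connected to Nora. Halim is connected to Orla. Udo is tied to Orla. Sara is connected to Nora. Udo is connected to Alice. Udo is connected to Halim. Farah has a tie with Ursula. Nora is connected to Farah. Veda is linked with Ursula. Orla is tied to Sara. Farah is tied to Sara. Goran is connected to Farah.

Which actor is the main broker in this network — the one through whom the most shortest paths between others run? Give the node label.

Unnormalized betweenness of each node: Alice:2, Farah:91/12, Frank:0, Goran:1/3, Halim:19/10, Nora:347/60, Orla:71/15, Sara:1/4, Udo:661/60, Ursula:29/10, Veda:1/2.
Udo has the largest value, 661/60, making it the main broker — the node through which the most shortest paths run.

Udo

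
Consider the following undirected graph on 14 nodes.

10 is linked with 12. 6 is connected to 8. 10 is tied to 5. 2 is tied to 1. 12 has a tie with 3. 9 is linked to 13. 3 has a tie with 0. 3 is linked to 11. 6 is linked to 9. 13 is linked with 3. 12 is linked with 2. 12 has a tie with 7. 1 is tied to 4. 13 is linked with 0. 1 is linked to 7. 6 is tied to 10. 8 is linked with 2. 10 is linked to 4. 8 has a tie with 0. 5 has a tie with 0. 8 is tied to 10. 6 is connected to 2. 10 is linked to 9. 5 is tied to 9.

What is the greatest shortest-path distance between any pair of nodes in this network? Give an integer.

4

Eccentricity of each node (its greatest distance to any other): 0:3, 1:4, 2:3, 3:3, 4:4, 5:3, 6:4, 7:3, 8:3, 9:3, 10:3, 11:4, 12:2, 13:4.
The maximum eccentricity is 4, realized for instance by the pair 6–11 via 6 – 2 – 12 – 3 – 11. So the diameter is 4.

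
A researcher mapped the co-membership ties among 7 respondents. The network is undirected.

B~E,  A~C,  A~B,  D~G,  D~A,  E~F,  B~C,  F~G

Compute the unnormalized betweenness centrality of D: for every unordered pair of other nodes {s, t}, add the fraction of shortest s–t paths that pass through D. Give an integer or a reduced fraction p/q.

Pairs whose geodesics pass through D — A–G: 1; A–F: 1/2; G–B: 1/2; G–C: 1.
All other pairs contribute 0.
Summing the contributions gives betweenness(D) = 3.

3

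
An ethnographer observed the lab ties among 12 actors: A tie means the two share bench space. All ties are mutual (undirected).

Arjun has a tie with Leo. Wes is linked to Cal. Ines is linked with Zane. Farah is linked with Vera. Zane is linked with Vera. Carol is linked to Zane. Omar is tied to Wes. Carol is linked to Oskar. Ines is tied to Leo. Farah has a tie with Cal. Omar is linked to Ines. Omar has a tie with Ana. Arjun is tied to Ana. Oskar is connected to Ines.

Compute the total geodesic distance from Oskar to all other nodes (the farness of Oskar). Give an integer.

28

Distances from Oskar: Ana:3, Arjun:3, Cal:4, Carol:1, Farah:4, Ines:1, Leo:2, Omar:2, Vera:3, Wes:3, Zane:2.
Sum = 3 + 3 + 4 + 1 + 4 + 1 + 2 + 2 + 3 + 3 + 2 = 28.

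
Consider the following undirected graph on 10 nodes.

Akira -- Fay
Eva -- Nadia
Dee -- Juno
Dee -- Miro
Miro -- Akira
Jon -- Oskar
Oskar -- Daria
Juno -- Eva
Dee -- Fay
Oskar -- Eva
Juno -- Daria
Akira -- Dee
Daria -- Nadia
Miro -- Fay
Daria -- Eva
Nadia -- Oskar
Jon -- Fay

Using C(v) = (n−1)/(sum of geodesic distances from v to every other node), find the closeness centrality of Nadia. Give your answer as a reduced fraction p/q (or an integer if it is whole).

Distances from Nadia: Akira:4, Daria:1, Dee:3, Eva:1, Fay:3, Jon:2, Juno:2, Miro:4, Oskar:1. Sum = 21.
n = 10, so closeness = 9/21 = 3/7.

3/7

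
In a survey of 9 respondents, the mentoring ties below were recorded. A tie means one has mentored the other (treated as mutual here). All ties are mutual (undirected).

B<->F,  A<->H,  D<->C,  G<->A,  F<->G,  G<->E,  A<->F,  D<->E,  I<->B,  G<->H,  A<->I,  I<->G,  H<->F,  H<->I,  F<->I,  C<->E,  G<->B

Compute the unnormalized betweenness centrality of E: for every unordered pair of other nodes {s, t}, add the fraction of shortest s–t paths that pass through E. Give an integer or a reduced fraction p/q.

12

Pairs whose geodesics pass through E — D–H: 1; D–I: 1; D–F: 1; D–B: 1; D–A: 1; D–G: 1; C–H: 1; C–I: 1; C–F: 1; C–B: 1; C–A: 1; C–G: 1.
All other pairs contribute 0.
Summing the contributions gives betweenness(E) = 12.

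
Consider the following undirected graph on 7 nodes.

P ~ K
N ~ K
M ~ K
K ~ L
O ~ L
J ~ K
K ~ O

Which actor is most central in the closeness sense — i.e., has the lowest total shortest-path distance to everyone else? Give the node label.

K

Farness (sum of distances to all others) for each node — J:11, K:6, L:10, M:11, N:11, O:10, P:11.
The smallest farness is 6, for K, so K has the highest closeness.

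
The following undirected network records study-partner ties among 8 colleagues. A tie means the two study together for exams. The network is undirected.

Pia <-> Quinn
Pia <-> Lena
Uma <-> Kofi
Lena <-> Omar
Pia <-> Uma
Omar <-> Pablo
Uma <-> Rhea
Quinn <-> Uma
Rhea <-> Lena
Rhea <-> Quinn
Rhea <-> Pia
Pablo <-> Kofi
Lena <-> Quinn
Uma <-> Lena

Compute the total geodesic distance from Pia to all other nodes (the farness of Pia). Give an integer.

Distances from Pia: Kofi:2, Lena:1, Omar:2, Pablo:3, Quinn:1, Rhea:1, Uma:1.
Sum = 2 + 1 + 2 + 3 + 1 + 1 + 1 = 11.

11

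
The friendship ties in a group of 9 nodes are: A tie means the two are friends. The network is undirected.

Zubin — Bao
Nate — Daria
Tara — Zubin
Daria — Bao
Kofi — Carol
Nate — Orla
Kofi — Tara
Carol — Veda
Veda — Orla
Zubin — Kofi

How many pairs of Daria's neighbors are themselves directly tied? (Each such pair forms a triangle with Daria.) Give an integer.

0

Daria's neighbors are Bao and Nate, but none of them are tied to each other, so no triangle contains Daria.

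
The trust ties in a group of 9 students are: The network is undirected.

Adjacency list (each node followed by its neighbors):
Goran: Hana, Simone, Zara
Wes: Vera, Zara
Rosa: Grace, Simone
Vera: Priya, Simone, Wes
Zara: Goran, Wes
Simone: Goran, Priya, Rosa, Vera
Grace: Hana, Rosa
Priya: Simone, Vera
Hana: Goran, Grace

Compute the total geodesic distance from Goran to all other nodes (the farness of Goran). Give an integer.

Distances from Goran: Grace:2, Hana:1, Priya:2, Rosa:2, Simone:1, Vera:2, Wes:2, Zara:1.
Sum = 2 + 1 + 2 + 2 + 1 + 2 + 2 + 1 = 13.

13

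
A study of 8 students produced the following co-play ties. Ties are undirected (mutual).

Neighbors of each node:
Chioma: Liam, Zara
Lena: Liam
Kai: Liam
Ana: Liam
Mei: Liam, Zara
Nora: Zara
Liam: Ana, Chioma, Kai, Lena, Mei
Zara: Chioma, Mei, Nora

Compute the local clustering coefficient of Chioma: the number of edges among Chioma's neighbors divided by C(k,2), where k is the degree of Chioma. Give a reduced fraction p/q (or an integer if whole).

0

Chioma's neighbors: Liam and Zara (k = 2).
Possible neighbor pairs: C(2,2) = 1. Edges among them: none → e = 0.
Clustering(Chioma) = 0/1.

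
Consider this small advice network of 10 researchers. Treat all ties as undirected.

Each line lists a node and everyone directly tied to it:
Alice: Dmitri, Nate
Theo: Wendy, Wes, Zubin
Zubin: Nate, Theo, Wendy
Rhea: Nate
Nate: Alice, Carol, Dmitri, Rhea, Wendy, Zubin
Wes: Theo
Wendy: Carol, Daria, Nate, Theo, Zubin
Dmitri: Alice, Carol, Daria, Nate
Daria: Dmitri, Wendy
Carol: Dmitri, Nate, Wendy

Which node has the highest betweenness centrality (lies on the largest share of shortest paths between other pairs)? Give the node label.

Unnormalized betweenness of each node: Alice:0, Carol:5/6, Daria:5/6, Dmitri:3, Nate:46/3, Rhea:0, Theo:8, Wendy:23/2, Wes:0, Zubin:7/2.
Nate has the largest value, 46/3, making it the main broker — the node through which the most shortest paths run.

Nate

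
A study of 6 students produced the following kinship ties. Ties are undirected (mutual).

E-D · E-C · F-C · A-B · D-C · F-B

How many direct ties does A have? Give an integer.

A is directly tied to B. That is 1 neighbor, so the degree of A is 1.

1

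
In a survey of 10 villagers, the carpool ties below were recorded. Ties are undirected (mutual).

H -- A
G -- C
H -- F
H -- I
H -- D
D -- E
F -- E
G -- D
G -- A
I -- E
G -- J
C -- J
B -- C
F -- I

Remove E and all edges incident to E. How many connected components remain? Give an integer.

1

E's neighbors (D, F, and I) remain reachable from one another through other ties, so the rest of the network stays in one piece.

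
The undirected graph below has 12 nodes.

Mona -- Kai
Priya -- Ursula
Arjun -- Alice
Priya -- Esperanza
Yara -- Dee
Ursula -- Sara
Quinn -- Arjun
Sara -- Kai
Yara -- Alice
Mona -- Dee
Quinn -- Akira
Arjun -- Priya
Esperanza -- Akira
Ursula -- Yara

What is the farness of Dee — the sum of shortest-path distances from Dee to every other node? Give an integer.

Distances from Dee: Akira:5, Alice:2, Arjun:3, Esperanza:4, Kai:2, Mona:1, Priya:3, Quinn:4, Sara:3, Ursula:2, Yara:1.
Sum = 5 + 2 + 3 + 4 + 2 + 1 + 3 + 4 + 3 + 2 + 1 = 30.

30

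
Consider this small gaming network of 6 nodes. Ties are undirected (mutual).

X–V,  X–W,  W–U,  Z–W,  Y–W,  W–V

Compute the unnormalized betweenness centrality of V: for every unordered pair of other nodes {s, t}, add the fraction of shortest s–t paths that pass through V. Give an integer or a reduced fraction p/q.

0

No shortest path between any pair of other nodes passes through V.
Summing the contributions gives betweenness(V) = 0.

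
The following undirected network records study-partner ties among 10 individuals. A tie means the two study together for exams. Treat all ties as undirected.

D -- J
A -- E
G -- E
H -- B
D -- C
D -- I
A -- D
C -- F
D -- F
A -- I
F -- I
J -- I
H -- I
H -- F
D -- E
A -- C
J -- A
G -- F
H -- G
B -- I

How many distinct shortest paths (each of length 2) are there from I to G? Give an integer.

The shortest distance is 2. The length-2 paths are: I–F–G; I–H–G.
That gives 2 distinct shortest paths.

2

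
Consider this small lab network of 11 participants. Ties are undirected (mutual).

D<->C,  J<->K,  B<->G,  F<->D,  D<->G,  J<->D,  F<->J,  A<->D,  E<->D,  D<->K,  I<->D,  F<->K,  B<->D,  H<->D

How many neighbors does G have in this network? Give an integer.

G is directly tied to B and D. That is 2 neighbors, so the degree of G is 2.

2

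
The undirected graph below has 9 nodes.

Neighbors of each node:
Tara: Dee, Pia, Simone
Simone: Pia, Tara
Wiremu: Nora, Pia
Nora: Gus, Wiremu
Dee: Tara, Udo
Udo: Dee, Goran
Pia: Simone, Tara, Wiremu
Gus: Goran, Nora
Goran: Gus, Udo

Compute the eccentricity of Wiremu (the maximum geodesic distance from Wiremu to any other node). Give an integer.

4

Distances from Wiremu: Dee:3, Goran:3, Gus:2, Nora:1, Pia:1, Simone:2, Tara:2, Udo:4.
The largest is 4 (to Udo), so the eccentricity of Wiremu is 4.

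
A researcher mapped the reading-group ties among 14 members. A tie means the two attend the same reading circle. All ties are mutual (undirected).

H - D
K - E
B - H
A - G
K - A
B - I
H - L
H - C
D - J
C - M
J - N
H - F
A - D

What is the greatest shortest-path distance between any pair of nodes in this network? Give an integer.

Eccentricity of each node (its greatest distance to any other): A:4, B:5, C:5, D:3, E:6, F:5, G:5, H:4, I:6, J:4, K:5, L:5, M:6, N:5.
The maximum eccentricity is 6, realized for instance by the pair I–E via I – B – H – D – A – K – E. So the diameter is 6.

6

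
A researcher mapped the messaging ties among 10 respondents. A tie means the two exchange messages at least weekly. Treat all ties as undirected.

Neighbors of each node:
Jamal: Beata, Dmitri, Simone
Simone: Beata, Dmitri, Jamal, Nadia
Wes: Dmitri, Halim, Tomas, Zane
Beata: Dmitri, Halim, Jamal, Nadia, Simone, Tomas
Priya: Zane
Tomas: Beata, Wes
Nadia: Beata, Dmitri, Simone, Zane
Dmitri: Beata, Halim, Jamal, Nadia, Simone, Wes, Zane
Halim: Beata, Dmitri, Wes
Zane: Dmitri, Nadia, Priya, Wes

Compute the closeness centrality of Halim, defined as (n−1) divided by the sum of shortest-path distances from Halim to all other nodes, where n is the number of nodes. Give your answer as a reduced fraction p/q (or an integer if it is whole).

Distances from Halim: Beata:1, Dmitri:1, Jamal:2, Nadia:2, Priya:3, Simone:2, Tomas:2, Wes:1, Zane:2. Sum = 16.
n = 10, so closeness = 9/16.

9/16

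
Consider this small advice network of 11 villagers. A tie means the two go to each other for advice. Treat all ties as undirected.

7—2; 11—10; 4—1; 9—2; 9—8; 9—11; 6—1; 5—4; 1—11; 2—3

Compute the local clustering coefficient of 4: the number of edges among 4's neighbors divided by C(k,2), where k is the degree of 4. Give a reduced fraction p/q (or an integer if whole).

4's neighbors: 1 and 5 (k = 2).
Possible neighbor pairs: C(2,2) = 1. Edges among them: none → e = 0.
Clustering(4) = 0/1.

0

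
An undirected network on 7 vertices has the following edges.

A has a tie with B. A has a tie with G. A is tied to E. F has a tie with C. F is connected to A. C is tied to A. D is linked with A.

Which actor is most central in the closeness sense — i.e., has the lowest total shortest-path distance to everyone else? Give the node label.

Farness (sum of distances to all others) for each node — A:6, B:11, C:10, D:11, E:11, F:10, G:11.
The smallest farness is 6, for A, so A has the highest closeness.

A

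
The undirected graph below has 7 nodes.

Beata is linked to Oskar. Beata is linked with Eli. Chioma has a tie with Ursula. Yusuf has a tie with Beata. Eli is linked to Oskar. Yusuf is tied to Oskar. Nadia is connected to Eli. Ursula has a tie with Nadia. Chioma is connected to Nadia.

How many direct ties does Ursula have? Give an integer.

Ursula is directly tied to Chioma and Nadia. That is 2 neighbors, so the degree of Ursula is 2.

2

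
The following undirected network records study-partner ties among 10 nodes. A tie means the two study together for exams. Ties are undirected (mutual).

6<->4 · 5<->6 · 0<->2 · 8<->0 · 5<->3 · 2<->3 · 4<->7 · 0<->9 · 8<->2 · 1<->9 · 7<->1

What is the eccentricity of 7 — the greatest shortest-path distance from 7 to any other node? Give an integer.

4

Distances from 7: 0:3, 1:1, 2:4, 3:4, 4:1, 5:3, 6:2, 8:4, 9:2.
The largest is 4 (to 3, 8, and 2), so the eccentricity of 7 is 4.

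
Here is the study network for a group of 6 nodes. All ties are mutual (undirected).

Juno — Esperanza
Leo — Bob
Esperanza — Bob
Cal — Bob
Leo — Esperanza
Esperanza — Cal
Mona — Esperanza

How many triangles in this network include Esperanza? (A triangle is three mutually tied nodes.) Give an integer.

Esperanza's neighbors: Bob, Cal, Juno, Leo, and Mona.
Neighbor pairs that are themselves tied: Esperanza–Bob–Cal; Esperanza–Bob–Leo. Each forms one triangle with Esperanza, for 2 in total.

2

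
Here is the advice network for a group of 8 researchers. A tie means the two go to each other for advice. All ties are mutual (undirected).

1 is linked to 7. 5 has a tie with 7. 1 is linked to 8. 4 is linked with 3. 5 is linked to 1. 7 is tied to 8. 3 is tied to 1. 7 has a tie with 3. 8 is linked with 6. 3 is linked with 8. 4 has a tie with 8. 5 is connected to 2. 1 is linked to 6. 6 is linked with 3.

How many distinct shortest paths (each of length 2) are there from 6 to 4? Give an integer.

The shortest distance is 2. The length-2 paths are: 6–3–4; 6–8–4.
That gives 2 distinct shortest paths.

2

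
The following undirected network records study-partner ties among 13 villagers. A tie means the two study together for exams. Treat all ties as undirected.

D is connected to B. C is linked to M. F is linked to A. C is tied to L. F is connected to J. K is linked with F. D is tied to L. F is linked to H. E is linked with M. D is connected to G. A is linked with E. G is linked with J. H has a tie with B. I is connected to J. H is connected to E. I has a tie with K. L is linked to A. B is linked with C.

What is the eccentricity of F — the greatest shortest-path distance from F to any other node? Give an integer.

3

Distances from F: A:1, B:2, C:3, D:3, E:2, G:2, H:1, I:2, J:1, K:1, L:2, M:3.
The largest is 3 (to D, M, and C), so the eccentricity of F is 3.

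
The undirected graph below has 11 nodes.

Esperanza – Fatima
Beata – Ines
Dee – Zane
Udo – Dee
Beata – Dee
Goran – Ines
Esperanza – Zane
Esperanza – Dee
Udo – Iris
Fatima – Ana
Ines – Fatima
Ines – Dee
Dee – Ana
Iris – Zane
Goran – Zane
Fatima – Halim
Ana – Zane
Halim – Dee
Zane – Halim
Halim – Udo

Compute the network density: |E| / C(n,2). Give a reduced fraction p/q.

There are 20 edges and 11 nodes, so the maximum possible is C(11,2) = 55.
Density = 20/55 = 4/11.

4/11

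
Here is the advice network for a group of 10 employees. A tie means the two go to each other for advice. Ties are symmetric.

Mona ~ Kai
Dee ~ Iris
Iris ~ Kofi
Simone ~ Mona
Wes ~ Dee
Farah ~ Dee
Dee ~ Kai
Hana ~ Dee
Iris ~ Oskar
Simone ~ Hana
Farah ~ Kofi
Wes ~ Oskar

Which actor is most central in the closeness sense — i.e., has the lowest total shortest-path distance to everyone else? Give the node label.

Dee

Farness (sum of distances to all others) for each node — Dee:13, Farah:19, Hana:18, Iris:17, Kai:18, Kofi:23, Mona:23, Oskar:23, Simone:23, Wes:19.
The smallest farness is 13, for Dee, so Dee has the highest closeness.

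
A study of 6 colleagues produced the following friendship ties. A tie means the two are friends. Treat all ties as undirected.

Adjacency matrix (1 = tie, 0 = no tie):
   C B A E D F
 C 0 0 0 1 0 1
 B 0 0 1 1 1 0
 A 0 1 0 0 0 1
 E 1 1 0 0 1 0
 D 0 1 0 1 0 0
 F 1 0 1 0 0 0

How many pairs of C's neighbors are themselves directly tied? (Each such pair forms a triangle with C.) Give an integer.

0

C's neighbors are E and F, but none of them are tied to each other, so no triangle contains C.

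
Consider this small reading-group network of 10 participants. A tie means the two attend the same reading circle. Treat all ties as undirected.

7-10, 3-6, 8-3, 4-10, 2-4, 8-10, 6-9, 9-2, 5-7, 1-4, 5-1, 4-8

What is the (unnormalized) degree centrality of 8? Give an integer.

8 is directly tied to 3, 4, and 10. That is 3 neighbors, so the degree of 8 is 3.

3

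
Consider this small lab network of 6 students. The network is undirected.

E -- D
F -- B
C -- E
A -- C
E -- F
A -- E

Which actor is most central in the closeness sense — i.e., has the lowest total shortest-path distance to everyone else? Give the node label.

E

Farness (sum of distances to all others) for each node — A:9, B:12, C:9, D:10, E:6, F:8.
The smallest farness is 6, for E, so E has the highest closeness.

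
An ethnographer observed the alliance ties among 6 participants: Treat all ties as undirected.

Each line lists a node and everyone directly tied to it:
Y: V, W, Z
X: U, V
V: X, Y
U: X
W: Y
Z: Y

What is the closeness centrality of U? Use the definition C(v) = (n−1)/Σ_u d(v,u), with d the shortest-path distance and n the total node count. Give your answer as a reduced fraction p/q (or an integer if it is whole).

5/14

Distances from U: V:2, W:4, X:1, Y:3, Z:4. Sum = 14.
n = 6, so closeness = 5/14.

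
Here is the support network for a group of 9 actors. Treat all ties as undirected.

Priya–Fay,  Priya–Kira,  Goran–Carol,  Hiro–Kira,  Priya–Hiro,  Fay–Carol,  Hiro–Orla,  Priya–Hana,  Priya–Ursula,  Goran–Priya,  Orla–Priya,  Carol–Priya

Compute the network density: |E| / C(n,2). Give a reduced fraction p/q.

There are 12 edges and 9 nodes, so the maximum possible is C(9,2) = 36.
Density = 12/36 = 1/3.

1/3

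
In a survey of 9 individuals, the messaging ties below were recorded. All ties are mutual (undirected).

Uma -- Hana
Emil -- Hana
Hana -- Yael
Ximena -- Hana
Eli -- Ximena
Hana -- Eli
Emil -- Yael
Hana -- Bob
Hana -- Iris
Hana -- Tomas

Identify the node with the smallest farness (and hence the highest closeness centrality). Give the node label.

Hana

Farness (sum of distances to all others) for each node — Bob:15, Eli:14, Emil:14, Hana:8, Iris:15, Tomas:15, Uma:15, Ximena:14, Yael:14.
The smallest farness is 8, for Hana, so Hana has the highest closeness.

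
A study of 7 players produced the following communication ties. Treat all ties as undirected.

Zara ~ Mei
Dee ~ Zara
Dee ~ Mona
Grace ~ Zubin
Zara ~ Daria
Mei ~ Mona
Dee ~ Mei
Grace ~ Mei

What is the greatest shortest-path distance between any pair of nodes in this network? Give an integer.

Eccentricity of each node (its greatest distance to any other): Daria:4, Dee:3, Grace:3, Mei:2, Mona:3, Zara:3, Zubin:4.
The maximum eccentricity is 4, realized for instance by the pair Zubin–Daria via Zubin – Grace – Mei – Zara – Daria. So the diameter is 4.

4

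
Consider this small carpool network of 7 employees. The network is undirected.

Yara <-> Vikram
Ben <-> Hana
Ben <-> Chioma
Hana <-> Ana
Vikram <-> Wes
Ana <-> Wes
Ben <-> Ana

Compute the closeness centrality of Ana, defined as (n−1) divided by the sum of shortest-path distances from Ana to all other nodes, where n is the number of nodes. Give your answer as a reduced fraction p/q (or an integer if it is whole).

3/5

Distances from Ana: Ben:1, Chioma:2, Hana:1, Vikram:2, Wes:1, Yara:3. Sum = 10.
n = 7, so closeness = 6/10 = 3/5.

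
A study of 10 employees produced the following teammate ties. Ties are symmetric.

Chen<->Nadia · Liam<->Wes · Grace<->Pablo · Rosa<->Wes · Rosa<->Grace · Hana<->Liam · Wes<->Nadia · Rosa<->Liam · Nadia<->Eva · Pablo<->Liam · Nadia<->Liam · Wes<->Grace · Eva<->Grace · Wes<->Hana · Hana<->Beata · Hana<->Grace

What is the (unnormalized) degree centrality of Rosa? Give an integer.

Rosa is directly tied to Grace, Liam, and Wes. That is 3 neighbors, so the degree of Rosa is 3.

3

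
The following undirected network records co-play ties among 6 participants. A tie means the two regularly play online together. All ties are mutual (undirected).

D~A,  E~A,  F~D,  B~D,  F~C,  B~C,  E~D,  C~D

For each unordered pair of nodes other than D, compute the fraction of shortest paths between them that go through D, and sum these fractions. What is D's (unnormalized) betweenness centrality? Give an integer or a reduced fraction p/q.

Pairs whose geodesics pass through D — E–F: 1; E–B: 1; E–C: 1; A–F: 1; A–B: 1; A–C: 1; F–B: 1/2.
All other pairs contribute 0.
Summing the contributions gives betweenness(D) = 13/2.

13/2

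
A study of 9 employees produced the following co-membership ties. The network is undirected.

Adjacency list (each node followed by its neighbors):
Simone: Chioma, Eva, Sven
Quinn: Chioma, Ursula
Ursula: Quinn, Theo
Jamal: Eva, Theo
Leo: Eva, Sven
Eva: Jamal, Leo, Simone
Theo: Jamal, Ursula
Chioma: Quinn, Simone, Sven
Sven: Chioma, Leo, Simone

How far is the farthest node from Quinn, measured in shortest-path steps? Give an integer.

Distances from Quinn: Chioma:1, Eva:3, Jamal:3, Leo:3, Simone:2, Sven:2, Theo:2, Ursula:1.
The largest is 3 (to Jamal, Eva, and Leo), so the eccentricity of Quinn is 3.

3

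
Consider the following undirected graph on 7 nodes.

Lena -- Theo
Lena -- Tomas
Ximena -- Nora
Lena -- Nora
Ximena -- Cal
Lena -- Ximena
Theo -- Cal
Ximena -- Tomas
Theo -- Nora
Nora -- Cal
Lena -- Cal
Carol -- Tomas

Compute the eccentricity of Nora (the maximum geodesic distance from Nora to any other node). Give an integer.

3

Distances from Nora: Cal:1, Carol:3, Lena:1, Theo:1, Tomas:2, Ximena:1.
The largest is 3 (to Carol), so the eccentricity of Nora is 3.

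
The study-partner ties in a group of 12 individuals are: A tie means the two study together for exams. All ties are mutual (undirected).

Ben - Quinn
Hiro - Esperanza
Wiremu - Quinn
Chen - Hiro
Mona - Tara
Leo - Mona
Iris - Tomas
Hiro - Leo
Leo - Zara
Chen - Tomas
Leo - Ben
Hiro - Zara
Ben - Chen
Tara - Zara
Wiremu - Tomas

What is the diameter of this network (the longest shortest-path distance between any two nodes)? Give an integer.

5

Eccentricity of each node (its greatest distance to any other): Ben:3, Chen:3, Esperanza:4, Hiro:3, Iris:5, Leo:4, Mona:5, Quinn:4, Tara:5, Tomas:4, Wiremu:5, Zara:4.
The maximum eccentricity is 5, realized for instance by the pair Mona–Iris via Mona – Leo – Hiro – Chen – Tomas – Iris. So the diameter is 5.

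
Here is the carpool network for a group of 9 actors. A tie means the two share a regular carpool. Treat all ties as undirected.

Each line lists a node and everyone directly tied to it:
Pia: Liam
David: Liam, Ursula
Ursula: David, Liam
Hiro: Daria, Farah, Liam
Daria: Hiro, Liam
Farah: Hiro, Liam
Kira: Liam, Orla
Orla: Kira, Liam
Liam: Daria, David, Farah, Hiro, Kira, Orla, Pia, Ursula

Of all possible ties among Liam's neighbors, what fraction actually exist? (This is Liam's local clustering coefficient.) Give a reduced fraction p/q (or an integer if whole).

Liam's neighbors: Daria, David, Farah, Hiro, Kira, Orla, Pia, and Ursula (k = 8).
Possible neighbor pairs: C(8,2) = 28. Edges among them: Daria–Hiro, David–Ursula, Farah–Hiro, Kira–Orla → e = 4.
Clustering(Liam) = 4/28 = 1/7.

1/7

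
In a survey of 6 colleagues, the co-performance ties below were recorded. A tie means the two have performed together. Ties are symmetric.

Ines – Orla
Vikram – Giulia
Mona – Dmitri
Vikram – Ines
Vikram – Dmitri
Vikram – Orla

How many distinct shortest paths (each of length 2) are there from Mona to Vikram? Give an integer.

The shortest distance is 2, and the only length-2 path is Mona–Dmitri–Vikram. So there is exactly 1 shortest path.

1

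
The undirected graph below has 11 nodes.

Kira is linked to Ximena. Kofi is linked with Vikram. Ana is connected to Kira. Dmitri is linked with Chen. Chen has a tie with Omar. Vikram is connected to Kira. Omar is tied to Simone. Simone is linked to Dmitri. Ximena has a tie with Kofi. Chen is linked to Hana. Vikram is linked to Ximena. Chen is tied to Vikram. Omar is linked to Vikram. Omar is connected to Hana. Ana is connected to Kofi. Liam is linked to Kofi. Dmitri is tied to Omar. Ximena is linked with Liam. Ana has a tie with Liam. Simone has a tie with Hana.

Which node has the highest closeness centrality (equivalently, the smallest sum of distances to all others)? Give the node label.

Vikram

Farness (sum of distances to all others) for each node — Ana:25, Chen:18, Dmitri:24, Hana:24, Kira:20, Kofi:19, Liam:25, Omar:17, Simone:24, Vikram:15, Ximena:19.
The smallest farness is 15, for Vikram, so Vikram has the highest closeness.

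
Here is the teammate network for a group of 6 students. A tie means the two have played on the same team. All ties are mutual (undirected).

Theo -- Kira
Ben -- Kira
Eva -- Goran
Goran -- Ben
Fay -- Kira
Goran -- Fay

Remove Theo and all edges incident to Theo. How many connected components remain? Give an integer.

1

Theo's neighbors (Kira) remain reachable from one another through other ties, so the rest of the network stays in one piece.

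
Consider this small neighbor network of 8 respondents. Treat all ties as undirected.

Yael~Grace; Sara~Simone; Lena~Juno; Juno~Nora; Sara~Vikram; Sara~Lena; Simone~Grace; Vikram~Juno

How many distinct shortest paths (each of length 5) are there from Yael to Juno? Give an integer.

The shortest distance is 5. The length-5 paths are: Yael–Grace–Simone–Sara–Vikram–Juno; Yael–Grace–Simone–Sara–Lena–Juno.
That gives 2 distinct shortest paths.

2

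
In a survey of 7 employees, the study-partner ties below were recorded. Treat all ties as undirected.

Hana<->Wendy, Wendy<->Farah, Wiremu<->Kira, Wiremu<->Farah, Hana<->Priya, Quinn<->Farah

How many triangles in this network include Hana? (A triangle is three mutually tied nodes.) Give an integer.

Hana's neighbors are Priya and Wendy, but none of them are tied to each other, so no triangle contains Hana.

0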